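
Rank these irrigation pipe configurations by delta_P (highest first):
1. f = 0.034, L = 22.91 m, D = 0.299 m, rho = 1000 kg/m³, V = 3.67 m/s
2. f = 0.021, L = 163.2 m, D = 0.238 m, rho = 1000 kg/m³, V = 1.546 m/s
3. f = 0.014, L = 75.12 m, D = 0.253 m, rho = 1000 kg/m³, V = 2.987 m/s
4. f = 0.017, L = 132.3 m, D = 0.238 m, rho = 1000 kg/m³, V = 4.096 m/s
Case 1: delta_P = 17.54 kPa
Case 2: delta_P = 17.21 kPa
Case 3: delta_P = 18.54 kPa
Case 4: delta_P = 79.27 kPa
Ranking (highest first): 4, 3, 1, 2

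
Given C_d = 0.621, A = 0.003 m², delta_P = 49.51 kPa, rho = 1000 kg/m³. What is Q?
Formula: Q = C_d A \sqrt{\frac{2 \Delta P}{\rho}}
Q = 0.621·0.003·√(2·(49.51·1000)/1000)·1000 = 18.54 L/s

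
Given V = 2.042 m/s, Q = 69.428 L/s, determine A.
Formula: Q = A V
Substituting knowns: 69.428 = A·2.042·1000
Solving for A: A = (69.428/1000)/2.042 = 0.034 m²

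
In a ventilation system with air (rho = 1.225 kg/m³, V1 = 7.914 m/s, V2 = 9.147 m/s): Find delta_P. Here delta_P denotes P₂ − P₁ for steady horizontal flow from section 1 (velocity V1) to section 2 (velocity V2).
Formula: \Delta P = \frac{1}{2} \rho (V_1^2 - V_2^2)
delta_P = 0.5·1.225·(7.914² − 9.147²)/1000 = -0.01288 kPa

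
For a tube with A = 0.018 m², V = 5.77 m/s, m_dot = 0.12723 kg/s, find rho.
Formula: \dot{m} = \rho A V
Substituting knowns: 0.12723 = rho·0.018·5.77
Solving for rho: rho = 0.12723/(0.018·5.77) = 1.225 kg/m³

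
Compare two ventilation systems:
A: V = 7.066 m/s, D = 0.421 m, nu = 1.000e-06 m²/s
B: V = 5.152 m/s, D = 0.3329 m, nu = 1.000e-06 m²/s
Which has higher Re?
Re(A) = 2.975e+06, Re(B) = 1.715e+06. Answer: A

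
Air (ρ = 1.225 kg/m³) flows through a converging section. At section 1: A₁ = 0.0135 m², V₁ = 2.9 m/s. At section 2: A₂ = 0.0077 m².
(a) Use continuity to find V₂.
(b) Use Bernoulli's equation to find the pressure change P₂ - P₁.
(a) Continuity: A₁V₁=A₂V₂ -> V₂=A₁V₁/A₂=0.0135*2.9/0.0077=5.08 m/s
(b) Bernoulli: P₂-P₁=0.5*rho*(V₁^2-V₂^2)/1000=0.5*1.225*(2.9^2-5.08^2)/1000=-0.01066 kPa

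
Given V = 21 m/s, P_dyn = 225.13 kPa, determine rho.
Formula: P_{dyn} = \frac{1}{2} \rho V^2
Substituting knowns: 225.13 = 0.5·rho·21²/1000
Solving for rho: rho = 2·(225.13·1000)/21² = 1021 kg/m³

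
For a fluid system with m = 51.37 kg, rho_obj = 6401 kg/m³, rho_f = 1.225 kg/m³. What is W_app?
Formula: W_{app} = mg\left(1 - \frac{\rho_f}{\rho_{obj}}\right)
W_app = 51.37·9.81·(1 − 1.225/6401) = 503.8 N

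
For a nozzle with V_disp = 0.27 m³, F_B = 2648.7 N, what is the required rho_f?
Formula: F_B = \rho_f g V_{disp}
Substituting knowns: 2648.7 = rho_f·9.81·0.27
Solving for rho_f: rho_f = 2648.7/(9.81·0.27) = 1000 kg/m³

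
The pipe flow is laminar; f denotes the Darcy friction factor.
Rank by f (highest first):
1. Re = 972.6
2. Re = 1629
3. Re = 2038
Case 1: f = 0.0658
Case 2: f = 0.03929
Case 3: f = 0.0314
Ranking (highest first): 1, 2, 3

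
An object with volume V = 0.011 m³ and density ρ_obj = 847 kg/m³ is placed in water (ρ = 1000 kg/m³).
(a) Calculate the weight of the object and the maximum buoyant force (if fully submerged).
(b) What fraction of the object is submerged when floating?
(a) W=rho_obj*g*V=847*9.81*0.011=91.4 N; F_B(max)=rho*g*V=1000*9.81*0.011=107.9 N
(b) Floating fraction=rho_obj/rho=847/1000=0.847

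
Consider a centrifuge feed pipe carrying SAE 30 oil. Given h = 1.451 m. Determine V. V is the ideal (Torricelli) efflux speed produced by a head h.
Formula: V = \sqrt{2 g h}
V = √(2·9.81·1.451) = 5.336 m/s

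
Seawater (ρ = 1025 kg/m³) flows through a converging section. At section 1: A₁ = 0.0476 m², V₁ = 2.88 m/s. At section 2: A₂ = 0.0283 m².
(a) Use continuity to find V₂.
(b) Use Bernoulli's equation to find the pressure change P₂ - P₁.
(a) Continuity: A₁V₁=A₂V₂ -> V₂=A₁V₁/A₂=0.0476*2.88/0.0283=4.84 m/s
(b) Bernoulli: P₂-P₁=0.5*rho*(V₁^2-V₂^2)/1000=0.5*1025*(2.88^2-4.84^2)/1000=-7.755 kPa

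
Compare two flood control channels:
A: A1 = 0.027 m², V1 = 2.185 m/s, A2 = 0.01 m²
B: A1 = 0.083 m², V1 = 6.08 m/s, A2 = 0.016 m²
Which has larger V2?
V2(A) = 5.899 m/s, V2(B) = 31.54 m/s. Answer: B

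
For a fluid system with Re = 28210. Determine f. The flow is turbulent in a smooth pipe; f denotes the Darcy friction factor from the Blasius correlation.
Formula: f = \frac{0.316}{Re^{0.25}}
f = 0.316/28210^0.25 = 0.02438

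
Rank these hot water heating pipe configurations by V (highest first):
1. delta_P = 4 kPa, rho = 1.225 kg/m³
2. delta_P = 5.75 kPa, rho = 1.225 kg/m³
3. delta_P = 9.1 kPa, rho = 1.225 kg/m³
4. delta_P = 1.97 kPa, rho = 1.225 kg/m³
Case 1: V = 80.81 m/s
Case 2: V = 96.89 m/s
Case 3: V = 121.9 m/s
Case 4: V = 56.71 m/s
Ranking (highest first): 3, 2, 1, 4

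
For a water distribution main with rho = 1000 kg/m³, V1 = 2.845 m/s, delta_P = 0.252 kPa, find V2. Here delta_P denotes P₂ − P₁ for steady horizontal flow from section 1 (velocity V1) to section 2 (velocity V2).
Formula: \Delta P = \frac{1}{2} \rho (V_1^2 - V_2^2)
Substituting knowns: 0.252 = 0.5·1000·(2.845² − V2²)/1000
Solving for V2: V2 = √(2.845² − 2·(0.252·1000)/1000) = 2.755 m/s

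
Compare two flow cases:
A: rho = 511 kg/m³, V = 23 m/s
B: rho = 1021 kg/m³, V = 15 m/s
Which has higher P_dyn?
P_dyn(A) = 135.2 kPa, P_dyn(B) = 114.9 kPa. Answer: A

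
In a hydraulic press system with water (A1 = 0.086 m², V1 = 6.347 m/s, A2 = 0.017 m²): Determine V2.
Formula: V_2 = \frac{A_1 V_1}{A_2}
V2 = 0.086·6.347/0.017 = 32.11 m/s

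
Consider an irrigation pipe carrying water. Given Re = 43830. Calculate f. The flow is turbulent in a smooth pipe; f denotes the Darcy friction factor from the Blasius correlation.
Formula: f = \frac{0.316}{Re^{0.25}}
f = 0.316/43830^0.25 = 0.02184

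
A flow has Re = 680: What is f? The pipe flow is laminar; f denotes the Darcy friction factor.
Formula: f = \frac{64}{Re}
f = 64/680 = 0.09412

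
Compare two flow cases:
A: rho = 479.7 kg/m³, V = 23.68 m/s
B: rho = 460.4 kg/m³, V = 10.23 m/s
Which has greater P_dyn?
P_dyn(A) = 134.5 kPa, P_dyn(B) = 24.09 kPa. Answer: A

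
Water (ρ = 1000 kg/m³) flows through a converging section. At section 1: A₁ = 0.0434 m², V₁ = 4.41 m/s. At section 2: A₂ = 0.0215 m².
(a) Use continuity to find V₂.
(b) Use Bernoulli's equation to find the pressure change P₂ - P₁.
(a) Continuity: A₁V₁=A₂V₂ -> V₂=A₁V₁/A₂=0.0434*4.41/0.0215=8.90 m/s
(b) Bernoulli: P₂-P₁=0.5*rho*(V₁^2-V₂^2)/1000=0.5*1000*(4.41^2-8.90^2)/1000=-29.88 kPa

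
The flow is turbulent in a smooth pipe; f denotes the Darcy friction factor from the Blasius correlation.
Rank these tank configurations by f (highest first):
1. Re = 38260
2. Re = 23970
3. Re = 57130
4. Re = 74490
Case 1: f = 0.02259
Case 2: f = 0.0254
Case 3: f = 0.02044
Case 4: f = 0.01913
Ranking (highest first): 2, 1, 3, 4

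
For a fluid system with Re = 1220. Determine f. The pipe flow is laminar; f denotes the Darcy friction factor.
Formula: f = \frac{64}{Re}
f = 64/1220 = 0.05246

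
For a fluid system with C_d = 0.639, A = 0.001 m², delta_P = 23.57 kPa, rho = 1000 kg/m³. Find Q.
Formula: Q = C_d A \sqrt{\frac{2 \Delta P}{\rho}}
Q = 0.639·0.001·√(2·(23.57·1000)/1000)·1000 = 4.387 L/s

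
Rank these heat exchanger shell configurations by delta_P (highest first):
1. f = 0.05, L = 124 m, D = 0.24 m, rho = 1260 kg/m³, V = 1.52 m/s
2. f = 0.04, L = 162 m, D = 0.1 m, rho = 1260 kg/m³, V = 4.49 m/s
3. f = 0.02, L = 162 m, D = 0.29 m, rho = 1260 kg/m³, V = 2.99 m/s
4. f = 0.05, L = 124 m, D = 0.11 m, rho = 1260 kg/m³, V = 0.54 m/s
Case 1: delta_P = 37.6 kPa
Case 2: delta_P = 823 kPa
Case 3: delta_P = 62.93 kPa
Case 4: delta_P = 10.35 kPa
Ranking (highest first): 2, 3, 1, 4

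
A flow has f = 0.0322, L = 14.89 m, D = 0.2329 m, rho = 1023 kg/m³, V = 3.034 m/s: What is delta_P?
Formula: \Delta P = f \frac{L}{D} \frac{\rho V^2}{2}
delta_P = 0.0322·(14.89/0.2329)·0.5·1023·3.034²/1000 = 9.693 kPa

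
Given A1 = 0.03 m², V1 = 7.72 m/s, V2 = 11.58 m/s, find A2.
Formula: V_2 = \frac{A_1 V_1}{A_2}
Substituting knowns: 11.58 = 0.03·7.72/A2
Solving for A2: A2 = 0.03·7.72/11.58 = 0.02 m²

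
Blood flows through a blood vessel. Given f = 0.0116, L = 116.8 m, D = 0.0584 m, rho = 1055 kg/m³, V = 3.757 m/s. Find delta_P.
Formula: \Delta P = f \frac{L}{D} \frac{\rho V^2}{2}
delta_P = 0.0116·(116.8/0.0584)·0.5·1055·3.757²/1000 = 172.7 kPa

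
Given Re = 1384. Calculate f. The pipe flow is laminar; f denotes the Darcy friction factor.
Formula: f = \frac{64}{Re}
f = 64/1384 = 0.04624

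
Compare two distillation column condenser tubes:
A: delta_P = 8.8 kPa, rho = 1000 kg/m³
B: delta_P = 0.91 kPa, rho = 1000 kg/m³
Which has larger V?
V(A) = 4.195 m/s, V(B) = 1.349 m/s. Answer: A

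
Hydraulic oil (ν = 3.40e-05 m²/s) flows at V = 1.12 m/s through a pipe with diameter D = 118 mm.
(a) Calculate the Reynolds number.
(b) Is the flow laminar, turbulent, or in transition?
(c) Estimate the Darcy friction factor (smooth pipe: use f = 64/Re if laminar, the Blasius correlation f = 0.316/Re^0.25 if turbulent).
(a) Re = V·D/ν = 1.12·0.118/3.40e-05 = 3887.1
(b) Flow regime: transition (2300 ≤ Re ≤ 4000)
(c) Friction factor: f ≈ 0.04 (transitional regime, no simple correlation)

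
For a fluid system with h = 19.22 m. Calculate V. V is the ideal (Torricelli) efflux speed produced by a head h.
Formula: V = \sqrt{2 g h}
V = √(2·9.81·19.22) = 19.42 m/s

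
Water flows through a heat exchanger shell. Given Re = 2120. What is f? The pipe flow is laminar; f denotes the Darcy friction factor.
Formula: f = \frac{64}{Re}
f = 64/2120 = 0.03019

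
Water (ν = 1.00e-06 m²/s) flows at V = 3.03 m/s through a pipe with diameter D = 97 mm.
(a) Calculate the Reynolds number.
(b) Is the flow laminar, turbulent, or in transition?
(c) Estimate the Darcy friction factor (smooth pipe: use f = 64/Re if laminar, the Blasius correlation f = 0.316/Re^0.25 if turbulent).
(a) Re = V·D/ν = 3.03·0.097/1.00e-06 = 293910
(b) Flow regime: turbulent (Re > 4000)
(c) Friction factor: f = 0.316/Re^0.25 = 0.316/293910^0.25 = 0.01357 (Blasius is strictly valid for Re ≲ 1e5; used here as the smooth-pipe estimate the problem specifies)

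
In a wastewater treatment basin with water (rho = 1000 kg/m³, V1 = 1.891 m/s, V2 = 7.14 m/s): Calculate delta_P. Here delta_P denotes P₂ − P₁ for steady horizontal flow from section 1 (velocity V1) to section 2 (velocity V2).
Formula: \Delta P = \frac{1}{2} \rho (V_1^2 - V_2^2)
delta_P = 0.5·1000·(1.891² − 7.14²)/1000 = -23.7 kPa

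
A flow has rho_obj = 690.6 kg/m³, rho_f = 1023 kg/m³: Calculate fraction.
Formula: f_{sub} = \frac{\rho_{obj}}{\rho_f}
fraction = 690.6/1023 = 0.6751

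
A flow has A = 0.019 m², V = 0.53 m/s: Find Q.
Formula: Q = A V
Q = 0.019·0.53·1000 = 10.07 L/s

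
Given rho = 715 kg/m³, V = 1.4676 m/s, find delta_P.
Formula: V = \sqrt{\frac{2 \Delta P}{\rho}}
Substituting knowns: 1.4676 = √(2·(delta_P·1000)/715)
Solving for delta_P: delta_P = 1.4676²·715/2/1000 = 0.77 kPa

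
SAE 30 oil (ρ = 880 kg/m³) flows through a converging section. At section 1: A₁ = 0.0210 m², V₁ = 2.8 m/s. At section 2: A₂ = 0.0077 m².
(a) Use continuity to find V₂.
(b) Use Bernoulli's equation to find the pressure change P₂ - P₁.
(a) Continuity: A₁V₁=A₂V₂ -> V₂=A₁V₁/A₂=0.0210*2.8/0.0077=7.64 m/s
(b) Bernoulli: P₂-P₁=0.5*rho*(V₁^2-V₂^2)/1000=0.5*880*(2.8^2-7.64^2)/1000=-22.23 kPa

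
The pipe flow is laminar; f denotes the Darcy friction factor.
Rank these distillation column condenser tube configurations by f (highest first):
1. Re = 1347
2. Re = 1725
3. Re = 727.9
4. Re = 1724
Case 1: f = 0.04751
Case 2: f = 0.0371
Case 3: f = 0.08792
Case 4: f = 0.03712
Ranking (highest first): 3, 1, 4, 2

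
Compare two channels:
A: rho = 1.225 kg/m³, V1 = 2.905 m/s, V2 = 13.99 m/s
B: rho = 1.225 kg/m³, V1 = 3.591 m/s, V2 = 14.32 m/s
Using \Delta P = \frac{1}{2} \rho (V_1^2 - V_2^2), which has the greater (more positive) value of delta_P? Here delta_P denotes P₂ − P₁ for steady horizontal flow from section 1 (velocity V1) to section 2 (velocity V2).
delta_P(A) = -0.1147 kPa, delta_P(B) = -0.1177 kPa. Answer: A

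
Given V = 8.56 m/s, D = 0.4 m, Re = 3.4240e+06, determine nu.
Formula: Re = \frac{V D}{\nu}
Substituting knowns: 3.4240e+06 = 8.56·0.4/nu
Solving for nu: nu = 8.56·0.4/3.4240e+06 = 1.000e-06 m²/s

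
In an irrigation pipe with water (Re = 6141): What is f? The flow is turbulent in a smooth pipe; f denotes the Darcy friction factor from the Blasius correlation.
Formula: f = \frac{0.316}{Re^{0.25}}
f = 0.316/6141^0.25 = 0.0357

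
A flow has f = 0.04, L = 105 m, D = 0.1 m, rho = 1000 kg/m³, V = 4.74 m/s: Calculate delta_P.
Formula: \Delta P = f \frac{L}{D} \frac{\rho V^2}{2}
delta_P = 0.04·(105/0.1)·0.5·1000·4.74²/1000 = 471.8 kPa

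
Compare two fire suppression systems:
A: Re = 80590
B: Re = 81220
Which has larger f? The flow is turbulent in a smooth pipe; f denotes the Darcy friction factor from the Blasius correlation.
f(A) = 0.01875, f(B) = 0.01872. Answer: A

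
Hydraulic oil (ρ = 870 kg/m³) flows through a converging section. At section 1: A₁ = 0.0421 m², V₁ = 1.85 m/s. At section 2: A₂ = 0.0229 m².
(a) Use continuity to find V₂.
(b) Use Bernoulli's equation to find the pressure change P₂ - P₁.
(a) Continuity: A₁V₁=A₂V₂ -> V₂=A₁V₁/A₂=0.0421*1.85/0.0229=3.40 m/s
(b) Bernoulli: P₂-P₁=0.5*rho*(V₁^2-V₂^2)/1000=0.5*870*(1.85^2-3.40^2)/1000=-3.54 kPa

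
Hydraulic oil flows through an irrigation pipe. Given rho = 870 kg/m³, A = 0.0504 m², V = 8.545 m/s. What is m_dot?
Formula: \dot{m} = \rho A V
m_dot = 870·0.0504·8.545 = 374.7 kg/s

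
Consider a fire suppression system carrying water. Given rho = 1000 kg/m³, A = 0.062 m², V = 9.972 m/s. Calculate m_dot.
Formula: \dot{m} = \rho A V
m_dot = 1000·0.062·9.972 = 618.3 kg/s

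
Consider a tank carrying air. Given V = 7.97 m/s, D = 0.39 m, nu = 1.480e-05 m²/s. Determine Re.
Formula: Re = \frac{V D}{\nu}
Re = 7.97·0.39/1.480e-05 = 210020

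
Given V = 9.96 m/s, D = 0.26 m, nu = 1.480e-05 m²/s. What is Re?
Formula: Re = \frac{V D}{\nu}
Re = 9.96·0.26/1.480e-05 = 174973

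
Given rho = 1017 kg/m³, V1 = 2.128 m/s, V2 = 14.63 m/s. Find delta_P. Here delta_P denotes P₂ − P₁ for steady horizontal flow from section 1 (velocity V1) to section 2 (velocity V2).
Formula: \Delta P = \frac{1}{2} \rho (V_1^2 - V_2^2)
delta_P = 0.5·1017·(2.128² − 14.63²)/1000 = -106.5 kPa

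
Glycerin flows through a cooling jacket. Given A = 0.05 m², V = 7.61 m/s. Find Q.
Formula: Q = A V
Q = 0.05·7.61·1000 = 380.5 L/s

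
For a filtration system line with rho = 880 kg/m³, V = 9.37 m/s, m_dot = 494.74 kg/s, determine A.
Formula: \dot{m} = \rho A V
Substituting knowns: 494.74 = 880·A·9.37
Solving for A: A = 494.74/(880·9.37) = 0.06 m²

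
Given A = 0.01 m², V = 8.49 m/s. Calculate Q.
Formula: Q = A V
Q = 0.01·8.49·1000 = 84.9 L/s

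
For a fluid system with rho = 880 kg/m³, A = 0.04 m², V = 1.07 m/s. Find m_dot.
Formula: \dot{m} = \rho A V
m_dot = 880·0.04·1.07 = 37.66 kg/s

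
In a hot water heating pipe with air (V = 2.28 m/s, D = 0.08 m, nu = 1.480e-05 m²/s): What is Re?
Formula: Re = \frac{V D}{\nu}
Re = 2.28·0.08/1.480e-05 = 12324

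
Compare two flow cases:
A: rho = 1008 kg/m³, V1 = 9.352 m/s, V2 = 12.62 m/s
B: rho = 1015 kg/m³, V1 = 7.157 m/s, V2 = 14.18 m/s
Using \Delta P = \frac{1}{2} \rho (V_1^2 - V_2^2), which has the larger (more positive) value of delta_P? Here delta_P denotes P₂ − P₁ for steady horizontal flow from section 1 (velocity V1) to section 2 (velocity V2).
delta_P(A) = -36.19 kPa, delta_P(B) = -76.05 kPa. Answer: A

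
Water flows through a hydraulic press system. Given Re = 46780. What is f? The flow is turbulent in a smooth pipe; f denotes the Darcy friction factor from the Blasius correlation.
Formula: f = \frac{0.316}{Re^{0.25}}
f = 0.316/46780^0.25 = 0.02149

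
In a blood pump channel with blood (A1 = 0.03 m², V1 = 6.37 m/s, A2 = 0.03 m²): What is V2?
Formula: V_2 = \frac{A_1 V_1}{A_2}
V2 = 0.03·6.37/0.03 = 6.37 m/s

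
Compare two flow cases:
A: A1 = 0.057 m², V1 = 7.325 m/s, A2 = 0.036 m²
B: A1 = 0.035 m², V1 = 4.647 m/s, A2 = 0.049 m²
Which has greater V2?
V2(A) = 11.6 m/s, V2(B) = 3.319 m/s. Answer: A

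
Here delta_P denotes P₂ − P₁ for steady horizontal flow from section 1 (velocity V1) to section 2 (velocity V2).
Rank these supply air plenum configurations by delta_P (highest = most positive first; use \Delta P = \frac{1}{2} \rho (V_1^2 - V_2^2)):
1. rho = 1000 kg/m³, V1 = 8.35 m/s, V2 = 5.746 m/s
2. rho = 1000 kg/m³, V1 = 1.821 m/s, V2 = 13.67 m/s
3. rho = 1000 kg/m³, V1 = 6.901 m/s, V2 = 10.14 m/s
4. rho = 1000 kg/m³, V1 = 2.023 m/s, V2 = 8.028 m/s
Case 1: delta_P = 18.35 kPa
Case 2: delta_P = -91.78 kPa
Case 3: delta_P = -27.6 kPa
Case 4: delta_P = -30.18 kPa
Ranking (highest first): 1, 3, 4, 2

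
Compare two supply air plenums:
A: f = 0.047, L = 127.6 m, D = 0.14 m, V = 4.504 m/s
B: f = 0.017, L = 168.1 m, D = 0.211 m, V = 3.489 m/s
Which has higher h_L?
h_L(A) = 44.29 m, h_L(B) = 8.403 m. Answer: A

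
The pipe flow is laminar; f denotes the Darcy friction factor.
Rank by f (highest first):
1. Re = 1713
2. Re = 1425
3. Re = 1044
Case 1: f = 0.03736
Case 2: f = 0.04491
Case 3: f = 0.0613
Ranking (highest first): 3, 2, 1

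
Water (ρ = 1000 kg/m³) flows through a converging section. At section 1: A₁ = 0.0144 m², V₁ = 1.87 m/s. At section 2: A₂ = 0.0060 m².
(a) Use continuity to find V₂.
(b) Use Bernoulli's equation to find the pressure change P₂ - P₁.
(a) Continuity: A₁V₁=A₂V₂ -> V₂=A₁V₁/A₂=0.0144*1.87/0.0060=4.49 m/s
(b) Bernoulli: P₂-P₁=0.5*rho*(V₁^2-V₂^2)/1000=0.5*1000*(1.87^2-4.49^2)/1000=-8.332 kPa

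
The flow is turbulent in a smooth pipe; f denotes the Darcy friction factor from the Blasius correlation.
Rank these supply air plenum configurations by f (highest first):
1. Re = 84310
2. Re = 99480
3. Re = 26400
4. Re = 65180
Case 1: f = 0.01854
Case 2: f = 0.01779
Case 3: f = 0.02479
Case 4: f = 0.01978
Ranking (highest first): 3, 4, 1, 2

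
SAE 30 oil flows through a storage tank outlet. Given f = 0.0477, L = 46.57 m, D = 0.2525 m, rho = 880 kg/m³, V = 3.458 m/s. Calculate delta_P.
Formula: \Delta P = f \frac{L}{D} \frac{\rho V^2}{2}
delta_P = 0.0477·(46.57/0.2525)·0.5·880·3.458²/1000 = 46.29 kPa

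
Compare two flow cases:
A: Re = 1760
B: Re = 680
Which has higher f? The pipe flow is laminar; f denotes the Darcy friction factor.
f(A) = 0.03636, f(B) = 0.09412. Answer: B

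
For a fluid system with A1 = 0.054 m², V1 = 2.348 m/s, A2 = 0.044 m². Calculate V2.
Formula: V_2 = \frac{A_1 V_1}{A_2}
V2 = 0.054·2.348/0.044 = 2.882 m/s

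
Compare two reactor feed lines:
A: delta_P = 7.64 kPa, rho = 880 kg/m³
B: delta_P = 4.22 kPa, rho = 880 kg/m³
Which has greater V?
V(A) = 4.167 m/s, V(B) = 3.097 m/s. Answer: A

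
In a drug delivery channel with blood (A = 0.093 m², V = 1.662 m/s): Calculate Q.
Formula: Q = A V
Q = 0.093·1.662·1000 = 154.6 L/s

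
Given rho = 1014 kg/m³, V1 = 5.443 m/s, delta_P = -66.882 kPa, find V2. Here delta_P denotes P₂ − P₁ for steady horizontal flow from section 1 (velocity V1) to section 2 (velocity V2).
Formula: \Delta P = \frac{1}{2} \rho (V_1^2 - V_2^2)
Substituting knowns: -66.882 = 0.5·1014·(5.443² − V2²)/1000
Solving for V2: V2 = √(5.443² − 2·(-66.882·1000)/1014) = 12.71 m/s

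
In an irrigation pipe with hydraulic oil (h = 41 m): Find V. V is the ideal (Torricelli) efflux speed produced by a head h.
Formula: V = \sqrt{2 g h}
V = √(2·9.81·41) = 28.36 m/s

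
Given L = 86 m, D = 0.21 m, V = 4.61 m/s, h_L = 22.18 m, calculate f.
Formula: h_L = f \frac{L}{D} \frac{V^2}{2g}
Substituting knowns: 22.18 = f·(86/0.21)·4.61²/(2·9.81)
Solving for f: f = 22.18·2·9.81/((86/0.21)·4.61²) = 0.05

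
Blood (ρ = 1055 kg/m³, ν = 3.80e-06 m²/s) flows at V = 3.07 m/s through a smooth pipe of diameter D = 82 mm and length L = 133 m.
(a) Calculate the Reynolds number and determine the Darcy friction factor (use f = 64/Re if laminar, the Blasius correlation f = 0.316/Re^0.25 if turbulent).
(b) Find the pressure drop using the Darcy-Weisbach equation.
(a) Re = V·D/ν = 3.07·0.082/3.80e-06 = 66247 → turbulent (Re > 4000); f = 0.316/Re^0.25 = 0.316/66247^0.25 = 0.019697
(b) Darcy-Weisbach: ΔP = f·(L/D)·½ρV²/1000 = 0.019697·(133/0.082)·½·1055·3.07²/1000 = 158.8 kPa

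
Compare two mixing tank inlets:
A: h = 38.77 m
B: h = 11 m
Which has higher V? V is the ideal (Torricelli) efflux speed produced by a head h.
V(A) = 27.58 m/s, V(B) = 14.69 m/s. Answer: A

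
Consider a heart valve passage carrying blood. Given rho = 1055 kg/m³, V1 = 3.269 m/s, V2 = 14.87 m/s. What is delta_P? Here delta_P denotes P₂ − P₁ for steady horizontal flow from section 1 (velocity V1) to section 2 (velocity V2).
Formula: \Delta P = \frac{1}{2} \rho (V_1^2 - V_2^2)
delta_P = 0.5·1055·(3.269² − 14.87²)/1000 = -111 kPa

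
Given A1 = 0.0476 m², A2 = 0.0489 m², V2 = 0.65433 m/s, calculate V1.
Formula: V_2 = \frac{A_1 V_1}{A_2}
Substituting knowns: 0.65433 = 0.0476·V1/0.0489
Solving for V1: V1 = 0.65433·0.0489/0.0476 = 0.6722 m/s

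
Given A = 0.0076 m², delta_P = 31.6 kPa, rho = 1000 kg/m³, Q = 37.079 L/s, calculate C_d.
Formula: Q = C_d A \sqrt{\frac{2 \Delta P}{\rho}}
Substituting knowns: 37.079 = C_d·0.0076·√(2·(31.6·1000)/1000)·1000
Solving for C_d: C_d = (37.079/1000)/(0.0076·√(2·(31.6·1000)/1000)) = 0.6137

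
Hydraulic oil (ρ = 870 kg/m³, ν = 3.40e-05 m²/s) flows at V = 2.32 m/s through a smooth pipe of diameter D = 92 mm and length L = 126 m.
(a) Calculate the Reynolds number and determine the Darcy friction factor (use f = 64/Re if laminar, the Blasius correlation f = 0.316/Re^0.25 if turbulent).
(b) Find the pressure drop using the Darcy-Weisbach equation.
(a) Re = V·D/ν = 2.32·0.092/3.40e-05 = 6277.6 → turbulent (Re > 4000); f = 0.316/Re^0.25 = 0.316/6277.6^0.25 = 0.035501
(b) Darcy-Weisbach: ΔP = f·(L/D)·½ρV²/1000 = 0.035501·(126/0.092)·½·870·2.32²/1000 = 113.8 kPa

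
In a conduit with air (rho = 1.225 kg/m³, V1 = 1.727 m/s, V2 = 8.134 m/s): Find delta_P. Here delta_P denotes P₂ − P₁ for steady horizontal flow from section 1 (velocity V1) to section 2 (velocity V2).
Formula: \Delta P = \frac{1}{2} \rho (V_1^2 - V_2^2)
delta_P = 0.5·1.225·(1.727² − 8.134²)/1000 = -0.0387 kPa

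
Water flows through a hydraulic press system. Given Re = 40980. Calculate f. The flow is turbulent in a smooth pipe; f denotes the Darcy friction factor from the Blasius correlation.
Formula: f = \frac{0.316}{Re^{0.25}}
f = 0.316/40980^0.25 = 0.02221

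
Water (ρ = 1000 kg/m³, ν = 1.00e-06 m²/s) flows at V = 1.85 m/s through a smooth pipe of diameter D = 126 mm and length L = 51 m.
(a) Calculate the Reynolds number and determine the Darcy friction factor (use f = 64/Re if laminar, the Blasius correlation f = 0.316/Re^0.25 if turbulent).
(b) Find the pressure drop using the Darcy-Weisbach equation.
(a) Re = V·D/ν = 1.85·0.126/1.00e-06 = 233100 → turbulent (Re > 4000); f = 0.316/Re^0.25 = 0.316/233100^0.25 = 0.014381 (Blasius is strictly valid for Re ≲ 1e5; used here as the smooth-pipe estimate the problem specifies)
(b) Darcy-Weisbach: ΔP = f·(L/D)·½ρV²/1000 = 0.014381·(51/0.126)·½·1000·1.85²/1000 = 9.961 kPa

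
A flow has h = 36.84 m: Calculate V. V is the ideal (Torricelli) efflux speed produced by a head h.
Formula: V = \sqrt{2 g h}
V = √(2·9.81·36.84) = 26.88 m/s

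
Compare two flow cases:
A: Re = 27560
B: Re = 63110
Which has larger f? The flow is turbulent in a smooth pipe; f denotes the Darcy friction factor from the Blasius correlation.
f(A) = 0.02453, f(B) = 0.01994. Answer: A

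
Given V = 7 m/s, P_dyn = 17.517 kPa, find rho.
Formula: P_{dyn} = \frac{1}{2} \rho V^2
Substituting knowns: 17.517 = 0.5·rho·7²/1000
Solving for rho: rho = 2·(17.517·1000)/7² = 715 kg/m³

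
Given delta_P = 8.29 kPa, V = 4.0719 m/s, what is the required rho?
Formula: V = \sqrt{\frac{2 \Delta P}{\rho}}
Substituting knowns: 4.0719 = √(2·(8.29·1000)/rho)
Solving for rho: rho = 2·(8.29·1000)/4.0719² = 1000 kg/m³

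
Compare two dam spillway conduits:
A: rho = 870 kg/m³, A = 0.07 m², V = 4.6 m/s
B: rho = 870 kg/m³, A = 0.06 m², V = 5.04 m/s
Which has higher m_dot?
m_dot(A) = 280.1 kg/s, m_dot(B) = 263.1 kg/s. Answer: A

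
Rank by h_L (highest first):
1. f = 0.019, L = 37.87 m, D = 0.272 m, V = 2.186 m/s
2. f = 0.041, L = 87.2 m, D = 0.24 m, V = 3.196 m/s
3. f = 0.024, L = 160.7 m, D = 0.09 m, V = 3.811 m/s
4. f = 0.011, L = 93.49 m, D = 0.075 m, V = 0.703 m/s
Case 1: h_L = 0.6443 m
Case 2: h_L = 7.755 m
Case 3: h_L = 31.72 m
Case 4: h_L = 0.3454 m
Ranking (highest first): 3, 2, 1, 4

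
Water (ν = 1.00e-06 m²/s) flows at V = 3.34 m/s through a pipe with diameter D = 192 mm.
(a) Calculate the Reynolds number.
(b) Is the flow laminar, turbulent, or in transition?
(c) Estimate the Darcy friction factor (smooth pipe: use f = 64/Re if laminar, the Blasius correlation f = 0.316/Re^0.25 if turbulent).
(a) Re = V·D/ν = 3.34·0.192/1.00e-06 = 641280
(b) Flow regime: turbulent (Re > 4000)
(c) Friction factor: f = 0.316/Re^0.25 = 0.316/641280^0.25 = 0.01117 (Blasius is strictly valid for Re ≲ 1e5; used here as the smooth-pipe estimate the problem specifies)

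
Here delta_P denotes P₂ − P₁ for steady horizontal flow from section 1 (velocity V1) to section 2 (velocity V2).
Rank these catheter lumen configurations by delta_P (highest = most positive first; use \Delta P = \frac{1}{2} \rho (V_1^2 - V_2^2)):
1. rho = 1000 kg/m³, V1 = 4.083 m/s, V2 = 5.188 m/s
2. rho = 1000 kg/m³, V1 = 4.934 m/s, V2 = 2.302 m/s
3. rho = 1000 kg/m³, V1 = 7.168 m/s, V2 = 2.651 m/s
Case 1: delta_P = -5.122 kPa
Case 2: delta_P = 9.523 kPa
Case 3: delta_P = 22.18 kPa
Ranking (highest first): 3, 2, 1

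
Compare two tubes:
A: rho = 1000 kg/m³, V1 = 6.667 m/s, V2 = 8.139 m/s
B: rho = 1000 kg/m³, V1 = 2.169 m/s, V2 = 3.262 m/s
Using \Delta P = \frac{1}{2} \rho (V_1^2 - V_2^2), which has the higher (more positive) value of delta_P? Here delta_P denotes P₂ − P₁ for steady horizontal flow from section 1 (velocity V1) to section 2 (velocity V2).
delta_P(A) = -10.9 kPa, delta_P(B) = -2.968 kPa. Answer: B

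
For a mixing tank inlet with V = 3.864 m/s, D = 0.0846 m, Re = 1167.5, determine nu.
Formula: Re = \frac{V D}{\nu}
Substituting knowns: 1167.5 = 3.864·0.0846/nu
Solving for nu: nu = 3.864·0.0846/1167.5 = 0.00028 m²/s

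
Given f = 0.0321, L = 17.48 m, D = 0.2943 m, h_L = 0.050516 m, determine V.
Formula: h_L = f \frac{L}{D} \frac{V^2}{2g}
Substituting knowns: 0.050516 = 0.0321·(17.48/0.2943)·V²/(2·9.81)
Solving for V: V = √(0.050516·2·9.81/(0.0321·(17.48/0.2943))) = 0.721 m/s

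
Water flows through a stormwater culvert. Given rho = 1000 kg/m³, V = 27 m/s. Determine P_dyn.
Formula: P_{dyn} = \frac{1}{2} \rho V^2
P_dyn = 0.5·1000·27²/1000 = 364.5 kPa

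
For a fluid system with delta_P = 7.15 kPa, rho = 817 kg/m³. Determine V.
Formula: V = \sqrt{\frac{2 \Delta P}{\rho}}
V = √(2·(7.15·1000)/817) = 4.184 m/s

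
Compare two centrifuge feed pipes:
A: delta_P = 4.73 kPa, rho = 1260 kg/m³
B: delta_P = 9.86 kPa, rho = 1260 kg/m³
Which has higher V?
V(A) = 2.74 m/s, V(B) = 3.956 m/s. Answer: B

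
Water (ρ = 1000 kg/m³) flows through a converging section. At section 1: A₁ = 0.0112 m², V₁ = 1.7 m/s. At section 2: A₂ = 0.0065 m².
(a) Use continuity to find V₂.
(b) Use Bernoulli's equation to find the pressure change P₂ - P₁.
(a) Continuity: A₁V₁=A₂V₂ -> V₂=A₁V₁/A₂=0.0112*1.7/0.0065=2.93 m/s
(b) Bernoulli: P₂-P₁=0.5*rho*(V₁^2-V₂^2)/1000=0.5*1000*(1.7^2-2.93^2)/1000=-2.847 kPa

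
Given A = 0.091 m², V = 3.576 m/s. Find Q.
Formula: Q = A V
Q = 0.091·3.576·1000 = 325.4 L/s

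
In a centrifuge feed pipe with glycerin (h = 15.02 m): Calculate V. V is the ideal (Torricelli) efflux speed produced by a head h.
Formula: V = \sqrt{2 g h}
V = √(2·9.81·15.02) = 17.17 m/s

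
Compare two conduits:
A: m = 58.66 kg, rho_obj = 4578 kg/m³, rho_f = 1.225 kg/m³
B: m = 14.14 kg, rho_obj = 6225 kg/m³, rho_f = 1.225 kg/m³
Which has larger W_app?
W_app(A) = 575.3 N, W_app(B) = 138.7 N. Answer: A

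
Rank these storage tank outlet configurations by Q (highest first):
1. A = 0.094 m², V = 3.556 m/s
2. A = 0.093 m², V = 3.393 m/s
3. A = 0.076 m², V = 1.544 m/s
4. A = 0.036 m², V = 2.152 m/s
Case 1: Q = 334.3 L/s
Case 2: Q = 315.5 L/s
Case 3: Q = 117.3 L/s
Case 4: Q = 77.47 L/s
Ranking (highest first): 1, 2, 3, 4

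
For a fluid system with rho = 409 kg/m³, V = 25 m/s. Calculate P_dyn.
Formula: P_{dyn} = \frac{1}{2} \rho V^2
P_dyn = 0.5·409·25²/1000 = 127.8 kPa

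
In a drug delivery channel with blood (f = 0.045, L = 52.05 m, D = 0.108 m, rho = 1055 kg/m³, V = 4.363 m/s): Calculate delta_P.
Formula: \Delta P = f \frac{L}{D} \frac{\rho V^2}{2}
delta_P = 0.045·(52.05/0.108)·0.5·1055·4.363²/1000 = 217.8 kPa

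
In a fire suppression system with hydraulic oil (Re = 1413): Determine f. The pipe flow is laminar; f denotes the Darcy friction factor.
Formula: f = \frac{64}{Re}
f = 64/1413 = 0.04529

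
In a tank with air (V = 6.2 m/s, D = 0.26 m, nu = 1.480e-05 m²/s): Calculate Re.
Formula: Re = \frac{V D}{\nu}
Re = 6.2·0.26/1.480e-05 = 108919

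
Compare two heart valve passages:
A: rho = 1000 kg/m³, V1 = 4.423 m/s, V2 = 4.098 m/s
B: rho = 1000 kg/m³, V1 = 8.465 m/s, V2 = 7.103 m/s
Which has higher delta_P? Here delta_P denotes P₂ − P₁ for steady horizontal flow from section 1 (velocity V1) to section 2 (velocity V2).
delta_P(A) = 1.385 kPa, delta_P(B) = 10.6 kPa. Answer: B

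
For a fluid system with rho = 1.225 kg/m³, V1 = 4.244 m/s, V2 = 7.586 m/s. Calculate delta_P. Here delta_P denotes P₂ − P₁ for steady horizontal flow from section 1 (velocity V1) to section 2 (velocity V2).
Formula: \Delta P = \frac{1}{2} \rho (V_1^2 - V_2^2)
delta_P = 0.5·1.225·(4.244² − 7.586²)/1000 = -0.02422 kPa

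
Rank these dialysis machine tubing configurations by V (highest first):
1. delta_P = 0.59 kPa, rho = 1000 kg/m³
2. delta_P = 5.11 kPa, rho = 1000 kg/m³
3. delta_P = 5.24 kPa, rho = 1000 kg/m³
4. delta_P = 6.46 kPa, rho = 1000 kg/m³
Case 1: V = 1.086 m/s
Case 2: V = 3.197 m/s
Case 3: V = 3.237 m/s
Case 4: V = 3.594 m/s
Ranking (highest first): 4, 3, 2, 1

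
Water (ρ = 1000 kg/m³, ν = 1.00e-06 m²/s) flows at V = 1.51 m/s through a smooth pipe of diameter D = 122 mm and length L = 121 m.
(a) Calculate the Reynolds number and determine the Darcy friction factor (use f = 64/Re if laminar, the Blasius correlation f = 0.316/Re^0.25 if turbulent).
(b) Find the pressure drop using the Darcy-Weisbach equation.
(a) Re = V·D/ν = 1.51·0.122/1.00e-06 = 184220 → turbulent (Re > 4000); f = 0.316/Re^0.25 = 0.316/184220^0.25 = 0.015253 (Blasius is strictly valid for Re ≲ 1e5; used here as the smooth-pipe estimate the problem specifies)
(b) Darcy-Weisbach: ΔP = f·(L/D)·½ρV²/1000 = 0.015253·(121/0.122)·½·1000·1.51²/1000 = 17.25 kPa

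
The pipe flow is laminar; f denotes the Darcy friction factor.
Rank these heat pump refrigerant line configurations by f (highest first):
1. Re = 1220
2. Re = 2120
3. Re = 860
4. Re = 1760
Case 1: f = 0.05246
Case 2: f = 0.03019
Case 3: f = 0.07442
Case 4: f = 0.03636
Ranking (highest first): 3, 1, 4, 2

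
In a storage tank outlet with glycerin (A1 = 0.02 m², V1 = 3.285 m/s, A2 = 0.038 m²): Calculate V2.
Formula: V_2 = \frac{A_1 V_1}{A_2}
V2 = 0.02·3.285/0.038 = 1.729 m/s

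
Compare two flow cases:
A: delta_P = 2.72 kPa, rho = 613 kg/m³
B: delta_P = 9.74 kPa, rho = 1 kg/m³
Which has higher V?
V(A) = 2.979 m/s, V(B) = 139.6 m/s. Answer: B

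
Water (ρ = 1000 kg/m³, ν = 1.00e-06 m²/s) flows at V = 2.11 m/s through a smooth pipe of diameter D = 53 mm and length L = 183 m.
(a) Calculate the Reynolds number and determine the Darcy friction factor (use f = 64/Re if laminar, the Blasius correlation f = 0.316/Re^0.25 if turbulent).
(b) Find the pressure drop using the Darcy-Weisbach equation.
(a) Re = V·D/ν = 2.11·0.053/1.00e-06 = 111830 → turbulent (Re > 4000); f = 0.316/Re^0.25 = 0.316/111830^0.25 = 0.01728 (Blasius is strictly valid for Re ≲ 1e5; used here as the smooth-pipe estimate the problem specifies)
(b) Darcy-Weisbach: ΔP = f·(L/D)·½ρV²/1000 = 0.01728·(183/0.053)·½·1000·2.11²/1000 = 132.8 kPa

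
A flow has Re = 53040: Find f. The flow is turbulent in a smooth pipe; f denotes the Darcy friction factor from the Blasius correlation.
Formula: f = \frac{0.316}{Re^{0.25}}
f = 0.316/53040^0.25 = 0.02082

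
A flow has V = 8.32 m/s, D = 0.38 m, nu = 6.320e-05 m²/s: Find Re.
Formula: Re = \frac{V D}{\nu}
Re = 8.32·0.38/6.320e-05 = 50025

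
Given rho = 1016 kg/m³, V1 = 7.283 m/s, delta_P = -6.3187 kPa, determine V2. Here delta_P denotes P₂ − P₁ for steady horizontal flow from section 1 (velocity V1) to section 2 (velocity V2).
Formula: \Delta P = \frac{1}{2} \rho (V_1^2 - V_2^2)
Substituting knowns: -6.3187 = 0.5·1016·(7.283² − V2²)/1000
Solving for V2: V2 = √(7.283² − 2·(-6.3187·1000)/1016) = 8.092 m/s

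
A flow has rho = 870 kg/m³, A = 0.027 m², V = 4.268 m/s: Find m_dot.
Formula: \dot{m} = \rho A V
m_dot = 870·0.027·4.268 = 100.3 kg/s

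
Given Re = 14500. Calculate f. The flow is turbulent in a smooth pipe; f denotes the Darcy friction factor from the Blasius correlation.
Formula: f = \frac{0.316}{Re^{0.25}}
f = 0.316/14500^0.25 = 0.0288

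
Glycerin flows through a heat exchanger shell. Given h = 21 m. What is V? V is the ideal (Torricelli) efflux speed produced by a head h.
Formula: V = \sqrt{2 g h}
V = √(2·9.81·21) = 20.3 m/s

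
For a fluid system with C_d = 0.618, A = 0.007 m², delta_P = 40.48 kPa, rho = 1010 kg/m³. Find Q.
Formula: Q = C_d A \sqrt{\frac{2 \Delta P}{\rho}}
Q = 0.618·0.007·√(2·(40.48·1000)/1010)·1000 = 38.73 L/s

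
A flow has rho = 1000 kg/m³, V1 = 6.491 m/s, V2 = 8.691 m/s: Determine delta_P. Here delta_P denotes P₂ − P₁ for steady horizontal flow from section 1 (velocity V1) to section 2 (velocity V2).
Formula: \Delta P = \frac{1}{2} \rho (V_1^2 - V_2^2)
delta_P = 0.5·1000·(6.491² − 8.691²)/1000 = -16.7 kPa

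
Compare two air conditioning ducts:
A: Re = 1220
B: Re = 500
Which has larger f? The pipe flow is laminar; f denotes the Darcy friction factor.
f(A) = 0.05246, f(B) = 0.128. Answer: B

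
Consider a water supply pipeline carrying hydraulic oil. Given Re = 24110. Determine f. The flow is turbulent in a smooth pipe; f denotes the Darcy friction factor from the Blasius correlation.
Formula: f = \frac{0.316}{Re^{0.25}}
f = 0.316/24110^0.25 = 0.02536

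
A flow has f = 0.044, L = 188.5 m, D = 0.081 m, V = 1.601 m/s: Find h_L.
Formula: h_L = f \frac{L}{D} \frac{V^2}{2g}
h_L = 0.044·(188.5/0.081)·1.601²/(2·9.81) = 13.38 m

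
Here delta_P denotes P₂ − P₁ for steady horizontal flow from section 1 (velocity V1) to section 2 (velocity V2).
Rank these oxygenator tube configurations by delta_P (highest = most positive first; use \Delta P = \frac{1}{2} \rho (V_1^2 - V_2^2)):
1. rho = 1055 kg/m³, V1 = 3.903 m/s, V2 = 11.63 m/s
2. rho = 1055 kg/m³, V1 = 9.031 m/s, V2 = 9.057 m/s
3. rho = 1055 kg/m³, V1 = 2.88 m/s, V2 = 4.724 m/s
Case 1: delta_P = -63.31 kPa
Case 2: delta_P = -0.2481 kPa
Case 3: delta_P = -7.396 kPa
Ranking (highest first): 2, 3, 1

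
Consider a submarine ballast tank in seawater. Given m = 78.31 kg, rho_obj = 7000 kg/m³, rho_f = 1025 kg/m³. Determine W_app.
Formula: W_{app} = mg\left(1 - \frac{\rho_f}{\rho_{obj}}\right)
W_app = 78.31·9.81·(1 − 1025/7000) = 655.7 N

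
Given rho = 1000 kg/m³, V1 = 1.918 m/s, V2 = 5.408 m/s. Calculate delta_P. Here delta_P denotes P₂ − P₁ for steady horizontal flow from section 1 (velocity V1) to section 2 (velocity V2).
Formula: \Delta P = \frac{1}{2} \rho (V_1^2 - V_2^2)
delta_P = 0.5·1000·(1.918² − 5.408²)/1000 = -12.78 kPa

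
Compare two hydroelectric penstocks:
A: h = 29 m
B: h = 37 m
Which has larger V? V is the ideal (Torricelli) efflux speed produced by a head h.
V(A) = 23.85 m/s, V(B) = 26.94 m/s. Answer: B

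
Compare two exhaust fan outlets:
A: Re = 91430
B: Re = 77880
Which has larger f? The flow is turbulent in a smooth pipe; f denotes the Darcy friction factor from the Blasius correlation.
f(A) = 0.01817, f(B) = 0.01892. Answer: B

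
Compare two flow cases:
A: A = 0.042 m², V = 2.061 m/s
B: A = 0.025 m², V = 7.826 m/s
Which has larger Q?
Q(A) = 86.56 L/s, Q(B) = 195.6 L/s. Answer: B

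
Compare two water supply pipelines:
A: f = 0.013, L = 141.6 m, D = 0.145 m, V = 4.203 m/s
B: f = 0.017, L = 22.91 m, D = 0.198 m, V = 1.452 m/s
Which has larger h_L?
h_L(A) = 11.43 m, h_L(B) = 0.2114 m. Answer: A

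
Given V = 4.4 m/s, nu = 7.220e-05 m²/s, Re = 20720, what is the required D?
Formula: Re = \frac{V D}{\nu}
Substituting knowns: 20720 = 4.4·D/7.220e-05
Solving for D: D = 20720·7.220e-05/4.4 = 0.34 m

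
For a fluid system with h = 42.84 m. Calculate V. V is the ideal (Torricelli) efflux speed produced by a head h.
Formula: V = \sqrt{2 g h}
V = √(2·9.81·42.84) = 28.99 m/s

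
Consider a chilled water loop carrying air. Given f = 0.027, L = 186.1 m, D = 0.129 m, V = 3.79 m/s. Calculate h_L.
Formula: h_L = f \frac{L}{D} \frac{V^2}{2g}
h_L = 0.027·(186.1/0.129)·3.79²/(2·9.81) = 28.52 m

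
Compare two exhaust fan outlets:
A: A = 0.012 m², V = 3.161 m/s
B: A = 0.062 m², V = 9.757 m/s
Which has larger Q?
Q(A) = 37.93 L/s, Q(B) = 604.9 L/s. Answer: B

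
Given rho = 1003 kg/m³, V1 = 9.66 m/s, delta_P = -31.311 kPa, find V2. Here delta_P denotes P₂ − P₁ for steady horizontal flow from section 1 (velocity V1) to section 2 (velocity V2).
Formula: \Delta P = \frac{1}{2} \rho (V_1^2 - V_2^2)
Substituting knowns: -31.311 = 0.5·1003·(9.66² − V2²)/1000
Solving for V2: V2 = √(9.66² − 2·(-31.311·1000)/1003) = 12.48 m/s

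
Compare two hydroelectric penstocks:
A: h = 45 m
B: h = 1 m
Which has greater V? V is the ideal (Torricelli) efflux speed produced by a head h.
V(A) = 29.71 m/s, V(B) = 4.429 m/s. Answer: A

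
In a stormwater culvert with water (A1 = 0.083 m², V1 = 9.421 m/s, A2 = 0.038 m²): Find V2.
Formula: V_2 = \frac{A_1 V_1}{A_2}
V2 = 0.083·9.421/0.038 = 20.58 m/s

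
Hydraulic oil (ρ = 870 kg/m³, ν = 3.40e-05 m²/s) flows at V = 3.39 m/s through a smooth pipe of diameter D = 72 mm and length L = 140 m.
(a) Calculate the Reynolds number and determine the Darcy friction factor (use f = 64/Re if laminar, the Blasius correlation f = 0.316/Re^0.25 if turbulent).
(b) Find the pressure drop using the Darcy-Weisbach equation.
(a) Re = V·D/ν = 3.39·0.072/3.40e-05 = 7178.8 → turbulent (Re > 4000); f = 0.316/Re^0.25 = 0.316/7178.8^0.25 = 0.03433
(b) Darcy-Weisbach: ΔP = f·(L/D)·½ρV²/1000 = 0.03433·(140/0.072)·½·870·3.39²/1000 = 333.7 kPa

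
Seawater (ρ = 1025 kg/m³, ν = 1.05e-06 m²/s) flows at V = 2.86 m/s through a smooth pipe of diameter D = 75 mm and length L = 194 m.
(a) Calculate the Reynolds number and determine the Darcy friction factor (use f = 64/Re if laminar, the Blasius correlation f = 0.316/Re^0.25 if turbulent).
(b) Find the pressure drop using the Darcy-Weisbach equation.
(a) Re = V·D/ν = 2.86·0.075/1.05e-06 = 204290 → turbulent (Re > 4000); f = 0.316/Re^0.25 = 0.316/204290^0.25 = 0.014864 (Blasius is strictly valid for Re ≲ 1e5; used here as the smooth-pipe estimate the problem specifies)
(b) Darcy-Weisbach: ΔP = f·(L/D)·½ρV²/1000 = 0.014864·(194/0.075)·½·1025·2.86²/1000 = 161.2 kPa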